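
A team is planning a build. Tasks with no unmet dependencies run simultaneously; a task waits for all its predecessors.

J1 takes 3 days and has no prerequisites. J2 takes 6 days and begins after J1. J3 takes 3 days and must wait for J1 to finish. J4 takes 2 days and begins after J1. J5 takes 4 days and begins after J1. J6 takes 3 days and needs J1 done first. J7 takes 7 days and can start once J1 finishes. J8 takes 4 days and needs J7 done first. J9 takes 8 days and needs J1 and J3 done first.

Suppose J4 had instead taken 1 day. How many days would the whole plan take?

14

Actual critical path: J1→J3→J9 = 3+3+8 = 14 ⇒ 14 days.
The longest path through J4 is only 5 days, so J4 has float 9.
No other chain overtakes it, so the finish is 14 days.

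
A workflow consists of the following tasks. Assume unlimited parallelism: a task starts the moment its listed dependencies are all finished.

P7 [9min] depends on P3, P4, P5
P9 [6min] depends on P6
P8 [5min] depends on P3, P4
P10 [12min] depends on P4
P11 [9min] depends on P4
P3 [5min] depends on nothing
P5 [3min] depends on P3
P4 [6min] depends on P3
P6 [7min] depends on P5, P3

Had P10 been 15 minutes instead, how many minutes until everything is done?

The binding path is P3→P4→P10 = 5+6+12 = 23; finish at 23 minutes.
P10 lies on that path, so at 15 minutes the path becomes 26 minutes.
That remains the longest chain; total 26 minutes.

26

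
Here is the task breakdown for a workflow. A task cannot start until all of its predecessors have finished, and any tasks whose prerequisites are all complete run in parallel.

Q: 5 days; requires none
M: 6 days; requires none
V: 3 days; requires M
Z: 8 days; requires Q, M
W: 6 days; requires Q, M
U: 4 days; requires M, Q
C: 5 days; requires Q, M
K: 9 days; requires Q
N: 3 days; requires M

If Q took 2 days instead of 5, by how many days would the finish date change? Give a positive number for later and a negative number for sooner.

Actual critical path: Q→K = 5+9 = 14 ⇒ 14 days.
Since Q is critical, the -3 change carries straight to that chain (now 11 days).
New critical path: M→Z = 6+8 = 14 ⇒ 14 days.
Change in finish: 14 − 14 = +0 days.

0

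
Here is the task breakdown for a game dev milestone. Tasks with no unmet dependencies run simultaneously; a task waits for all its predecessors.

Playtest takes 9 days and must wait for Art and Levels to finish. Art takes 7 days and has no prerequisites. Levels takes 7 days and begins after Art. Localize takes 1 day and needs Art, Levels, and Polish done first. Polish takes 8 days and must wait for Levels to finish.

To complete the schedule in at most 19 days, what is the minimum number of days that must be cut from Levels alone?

4

Current finish: 23 days; target: 19.
Levels is on every critical path, so each day cut from Levels cuts the finish by one (this holds down to a finish of 17).
Need 23 − 19 = 4 days off Levels → Levels becomes 3 days, finish becomes 19.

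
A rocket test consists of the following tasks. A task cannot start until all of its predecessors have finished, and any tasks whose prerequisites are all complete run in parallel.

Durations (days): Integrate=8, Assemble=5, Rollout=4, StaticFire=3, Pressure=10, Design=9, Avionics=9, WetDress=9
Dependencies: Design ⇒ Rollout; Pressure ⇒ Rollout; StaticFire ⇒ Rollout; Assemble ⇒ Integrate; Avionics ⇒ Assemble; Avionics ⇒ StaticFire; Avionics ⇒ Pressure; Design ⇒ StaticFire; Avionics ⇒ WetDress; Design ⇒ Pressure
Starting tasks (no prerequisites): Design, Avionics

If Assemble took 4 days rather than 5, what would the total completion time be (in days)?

23

As given, the longest chain is Design→Pressure→Rollout = 9+10+4 = 23, so the finish is 23 days.
Assemble has 1 day of float (longest path through it is 22).
No other chain overtakes it, so the finish is 23 days.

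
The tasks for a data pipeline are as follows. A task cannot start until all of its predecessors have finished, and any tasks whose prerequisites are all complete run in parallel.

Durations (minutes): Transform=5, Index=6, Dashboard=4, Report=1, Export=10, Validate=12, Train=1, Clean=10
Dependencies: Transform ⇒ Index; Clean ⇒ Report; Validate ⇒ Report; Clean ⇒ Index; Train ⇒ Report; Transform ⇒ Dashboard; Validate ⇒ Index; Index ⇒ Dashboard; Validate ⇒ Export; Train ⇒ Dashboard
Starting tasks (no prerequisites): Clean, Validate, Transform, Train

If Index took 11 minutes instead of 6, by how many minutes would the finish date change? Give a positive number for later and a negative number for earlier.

5

Critical path before the change: Validate→Index→Dashboard = 12+6+4 = 22 giving 22 minutes.
Since Index is critical, the +5 change carries straight to that chain (now 27 minutes).
That remains the longest chain; total 27 minutes.
Change in finish: 27 − 22 = +5 minutes.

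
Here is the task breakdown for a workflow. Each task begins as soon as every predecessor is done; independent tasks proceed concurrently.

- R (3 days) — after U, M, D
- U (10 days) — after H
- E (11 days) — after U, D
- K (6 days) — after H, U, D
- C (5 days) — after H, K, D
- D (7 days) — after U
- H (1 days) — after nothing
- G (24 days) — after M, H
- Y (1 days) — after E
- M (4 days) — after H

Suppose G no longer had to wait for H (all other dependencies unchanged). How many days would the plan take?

30

With the dependency in place, H→U→D→E→Y = 1+10+7+11+1 = 30 sets the finish at 30 days.
Dropping H→G doesn't change G's earliest start (5); another predecessor still binds.
New critical path: H→U→D→E→Y = 1+10+7+11+1 = 30 ⇒ 30 days.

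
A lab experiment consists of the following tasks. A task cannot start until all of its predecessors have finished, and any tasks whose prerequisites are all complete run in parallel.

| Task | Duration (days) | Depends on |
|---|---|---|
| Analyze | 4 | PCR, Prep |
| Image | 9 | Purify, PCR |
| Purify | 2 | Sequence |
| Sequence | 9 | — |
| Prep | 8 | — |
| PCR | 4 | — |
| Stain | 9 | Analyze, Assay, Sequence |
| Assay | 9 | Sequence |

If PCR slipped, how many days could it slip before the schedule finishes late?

The longest chain is Sequence→Assay→Stain = 9+9+9 = 27; overall finish 27 days.
PCR finishes as early as 4 and must finish by 14.
Float = 27 − 17 = 10.

10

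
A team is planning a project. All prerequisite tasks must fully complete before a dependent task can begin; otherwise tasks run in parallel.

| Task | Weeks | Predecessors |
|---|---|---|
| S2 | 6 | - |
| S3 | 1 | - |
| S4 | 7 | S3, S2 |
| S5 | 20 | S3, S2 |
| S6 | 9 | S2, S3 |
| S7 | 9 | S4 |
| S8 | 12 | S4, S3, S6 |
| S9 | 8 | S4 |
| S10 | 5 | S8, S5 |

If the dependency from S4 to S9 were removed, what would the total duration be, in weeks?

Original critical path: S2→S6→S8→S10 = 6+9+12+5 = 32 ⇒ 32 weeks.
Without S4→S9, S9's earliest start moves from 13 to 0.
The longest chain is now S2→S6→S8→S10 = 6+9+12+5 = 32, so the plan takes 32 weeks.

32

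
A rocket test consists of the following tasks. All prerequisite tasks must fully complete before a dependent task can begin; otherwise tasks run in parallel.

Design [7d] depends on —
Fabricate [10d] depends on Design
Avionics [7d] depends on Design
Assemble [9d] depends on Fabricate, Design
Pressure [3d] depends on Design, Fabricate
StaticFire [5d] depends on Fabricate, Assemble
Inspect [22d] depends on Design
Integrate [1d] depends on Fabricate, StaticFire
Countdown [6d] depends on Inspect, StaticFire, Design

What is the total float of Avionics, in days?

23

The longest chain is Design→Fabricate→Assemble→StaticFire→Countdown = 7+10+9+5+6 = 37; overall finish 37 days.
The longest chain containing Avionics totals 14 days.
Slack of Avionics = 30 − 7 = 23 days.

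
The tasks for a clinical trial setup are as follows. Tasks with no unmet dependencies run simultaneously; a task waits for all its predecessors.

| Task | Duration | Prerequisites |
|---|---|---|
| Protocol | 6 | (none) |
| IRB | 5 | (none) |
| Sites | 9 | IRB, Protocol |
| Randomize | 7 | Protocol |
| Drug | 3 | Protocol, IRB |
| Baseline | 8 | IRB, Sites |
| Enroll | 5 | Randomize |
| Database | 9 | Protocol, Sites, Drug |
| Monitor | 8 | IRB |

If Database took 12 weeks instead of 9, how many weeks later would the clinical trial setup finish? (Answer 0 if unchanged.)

Actual critical path: Protocol→Sites→Database = 6+9+9 = 24 ⇒ 24 weeks.
Database is on the critical path; changing it to 12 makes that path 27 weeks.
No other chain overtakes it, so the finish is 27 weeks.
Change in finish: 27 − 24 = +3 weeks.

3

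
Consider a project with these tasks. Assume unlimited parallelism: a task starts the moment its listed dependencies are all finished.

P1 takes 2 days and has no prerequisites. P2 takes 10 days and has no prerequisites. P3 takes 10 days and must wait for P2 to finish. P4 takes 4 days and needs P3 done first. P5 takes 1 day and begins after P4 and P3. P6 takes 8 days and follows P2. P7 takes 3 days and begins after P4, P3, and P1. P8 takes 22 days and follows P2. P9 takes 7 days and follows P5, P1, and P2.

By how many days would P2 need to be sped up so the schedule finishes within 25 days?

7

Current finish: 32 days; target: 25.
P2 is on every critical path, so each day cut from P2 cuts the finish by one (this holds down to a finish of 23).
Need 32 − 25 = 7 days off P2 → P2 becomes 3 days, finish becomes 25.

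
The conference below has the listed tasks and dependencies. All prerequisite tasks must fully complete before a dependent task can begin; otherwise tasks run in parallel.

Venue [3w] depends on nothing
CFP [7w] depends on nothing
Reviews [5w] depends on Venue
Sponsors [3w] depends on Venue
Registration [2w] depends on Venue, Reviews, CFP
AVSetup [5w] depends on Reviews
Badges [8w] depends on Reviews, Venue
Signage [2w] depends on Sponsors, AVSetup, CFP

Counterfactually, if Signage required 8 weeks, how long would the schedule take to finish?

Baseline: Venue→Reviews→Badges = 3+5+8 = 16 → 16 weeks.
Signage has 1 week of float (longest path through it is 15).
Now Venue→Reviews→AVSetup→Signage = 3+5+5+8 = 21 is longest, so the finish becomes 21 weeks.

21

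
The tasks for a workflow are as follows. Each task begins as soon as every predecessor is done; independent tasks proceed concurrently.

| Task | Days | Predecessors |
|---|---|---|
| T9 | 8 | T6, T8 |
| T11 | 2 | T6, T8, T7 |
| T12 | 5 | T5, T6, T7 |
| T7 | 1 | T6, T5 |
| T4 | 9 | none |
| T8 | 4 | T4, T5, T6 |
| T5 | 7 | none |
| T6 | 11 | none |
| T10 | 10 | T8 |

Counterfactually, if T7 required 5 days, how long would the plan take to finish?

The binding path is T6→T8→T10 = 11+4+10 = 25; finish at 25 days.
T7 is off the critical path — its longest chain is 17 days, giving 8 of slack.
No other chain overtakes it, so the finish is 25 days.

25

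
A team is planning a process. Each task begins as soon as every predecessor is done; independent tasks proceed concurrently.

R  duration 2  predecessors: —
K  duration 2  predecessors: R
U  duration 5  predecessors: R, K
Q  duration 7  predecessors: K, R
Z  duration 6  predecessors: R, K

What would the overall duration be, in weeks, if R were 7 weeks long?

16

Baseline: R→K→Q = 2+2+7 = 11 → 11 weeks.
R is on the critical path; changing it to 7 makes that path 16 weeks.
The critical path is still R→K→Q; finish is now 16 weeks.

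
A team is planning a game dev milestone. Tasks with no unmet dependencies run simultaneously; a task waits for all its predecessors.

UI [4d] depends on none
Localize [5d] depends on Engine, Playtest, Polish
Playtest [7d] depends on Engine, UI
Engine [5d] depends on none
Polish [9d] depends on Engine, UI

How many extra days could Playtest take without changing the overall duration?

2

Engine→Polish→Localize = 5+9+5 = 19 sets the makespan at 19 days.
The longest chain containing Playtest totals 17 days.
Slack of Playtest = 7 − 5 = 2 days.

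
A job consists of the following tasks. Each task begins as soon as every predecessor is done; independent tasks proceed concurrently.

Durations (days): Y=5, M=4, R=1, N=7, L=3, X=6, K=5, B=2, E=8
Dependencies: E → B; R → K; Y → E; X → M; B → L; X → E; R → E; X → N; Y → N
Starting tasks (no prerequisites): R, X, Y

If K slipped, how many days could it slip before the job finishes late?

13

The longest chain is X→E→B→L = 6+8+2+3 = 19; overall finish 19 days.
K finishes as early as 6 and must finish by 19.
Float = 19 − 6 = 13.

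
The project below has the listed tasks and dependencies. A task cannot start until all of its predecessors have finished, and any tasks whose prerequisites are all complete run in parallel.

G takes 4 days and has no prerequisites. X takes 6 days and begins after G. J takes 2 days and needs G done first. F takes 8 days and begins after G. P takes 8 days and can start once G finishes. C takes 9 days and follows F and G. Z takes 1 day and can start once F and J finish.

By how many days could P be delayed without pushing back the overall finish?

9

The longest chain is G→F→C = 4+8+9 = 21; overall finish 21 days.
The longest chain containing P totals 12 days.
Slack of P = 13 − 4 = 9 days.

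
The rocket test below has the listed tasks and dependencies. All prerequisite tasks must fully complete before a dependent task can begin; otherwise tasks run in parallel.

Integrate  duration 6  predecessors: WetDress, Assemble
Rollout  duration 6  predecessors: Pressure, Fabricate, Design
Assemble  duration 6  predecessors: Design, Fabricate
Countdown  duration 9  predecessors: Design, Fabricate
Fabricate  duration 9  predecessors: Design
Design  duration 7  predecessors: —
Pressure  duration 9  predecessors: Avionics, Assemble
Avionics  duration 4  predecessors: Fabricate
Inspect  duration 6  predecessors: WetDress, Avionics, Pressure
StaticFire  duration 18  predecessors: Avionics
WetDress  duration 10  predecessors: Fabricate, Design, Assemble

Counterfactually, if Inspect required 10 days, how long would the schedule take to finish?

Critical path before the change: Design→Fabricate→Assemble→WetDress→Inspect = 7+9+6+10+6 = 38 giving 38 days.
Inspect lies on that path, so at 10 days the path becomes 42 days.
No other chain overtakes it, so the finish is 42 days.

42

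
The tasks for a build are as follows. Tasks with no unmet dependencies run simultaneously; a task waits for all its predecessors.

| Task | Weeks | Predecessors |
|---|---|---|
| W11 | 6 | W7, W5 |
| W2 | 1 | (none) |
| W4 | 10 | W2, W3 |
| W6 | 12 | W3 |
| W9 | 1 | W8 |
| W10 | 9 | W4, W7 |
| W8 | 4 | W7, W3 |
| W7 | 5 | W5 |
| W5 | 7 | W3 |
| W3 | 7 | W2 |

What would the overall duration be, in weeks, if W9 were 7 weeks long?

31

As given, the longest chain is W2→W3→W5→W7→W10 = 1+7+7+5+9 = 29, so the finish is 29 weeks.
W9 has 4 weeks of float (longest path through it is 25).
Now W2→W3→W5→W7→W8→W9 = 1+7+7+5+4+7 = 31 is longest, so the finish becomes 31 weeks.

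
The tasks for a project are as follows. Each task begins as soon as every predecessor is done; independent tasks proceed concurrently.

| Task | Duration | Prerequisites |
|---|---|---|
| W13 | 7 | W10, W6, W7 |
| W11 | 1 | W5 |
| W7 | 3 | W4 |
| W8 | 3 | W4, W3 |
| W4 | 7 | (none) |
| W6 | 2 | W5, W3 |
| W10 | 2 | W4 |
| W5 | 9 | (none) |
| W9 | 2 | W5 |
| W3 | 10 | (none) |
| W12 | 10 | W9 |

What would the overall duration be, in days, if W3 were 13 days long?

Critical path before the change: W5→W9→W12 = 9+2+10 = 21 giving 21 days.
W3 has 2 days of float (longest path through it is 19).
The binding chain switches to W3→W6→W13 = 13+2+7 = 22; finish 22 days.

22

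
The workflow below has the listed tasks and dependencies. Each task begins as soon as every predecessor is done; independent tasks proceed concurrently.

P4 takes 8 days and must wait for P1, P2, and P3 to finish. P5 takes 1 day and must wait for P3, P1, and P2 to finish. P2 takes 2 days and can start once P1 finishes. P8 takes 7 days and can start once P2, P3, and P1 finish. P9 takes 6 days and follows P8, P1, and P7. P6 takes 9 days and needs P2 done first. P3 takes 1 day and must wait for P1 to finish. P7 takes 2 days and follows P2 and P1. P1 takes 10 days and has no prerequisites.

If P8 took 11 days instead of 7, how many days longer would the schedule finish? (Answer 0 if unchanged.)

4

The binding path is P1→P2→P8→P9 = 10+2+7+6 = 25; finish at 25 days.
Since P8 is critical, the +4 change carries straight to that chain (now 29 days).
That remains the longest chain; total 29 days.
Change in finish: 29 − 25 = +4 days.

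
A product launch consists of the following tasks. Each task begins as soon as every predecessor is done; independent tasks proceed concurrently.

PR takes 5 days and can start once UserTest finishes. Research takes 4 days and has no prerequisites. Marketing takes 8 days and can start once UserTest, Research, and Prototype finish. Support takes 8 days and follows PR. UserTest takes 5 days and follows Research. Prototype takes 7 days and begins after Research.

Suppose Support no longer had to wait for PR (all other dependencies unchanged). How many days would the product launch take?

Original critical path: Research→UserTest→PR→Support = 4+5+5+8 = 22 ⇒ 22 days.
Without PR→Support, Support's earliest start moves from 14 to 0.
After: Research→Prototype→Marketing = 4+7+8 = 19 → 19 days.

19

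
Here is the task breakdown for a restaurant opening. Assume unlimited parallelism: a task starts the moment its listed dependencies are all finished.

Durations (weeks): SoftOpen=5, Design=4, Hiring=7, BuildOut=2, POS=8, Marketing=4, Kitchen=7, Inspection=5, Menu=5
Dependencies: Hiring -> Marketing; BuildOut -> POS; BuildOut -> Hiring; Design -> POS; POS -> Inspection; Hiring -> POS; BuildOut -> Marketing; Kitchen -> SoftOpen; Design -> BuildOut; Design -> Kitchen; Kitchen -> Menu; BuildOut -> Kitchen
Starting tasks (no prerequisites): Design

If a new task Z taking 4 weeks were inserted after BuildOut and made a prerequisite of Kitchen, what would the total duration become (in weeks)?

26

Originally the schedule takes 26 weeks.
With Z inserted, Kitchen now waits for max(Design, BuildOut, Z).
New critical path: Design→BuildOut→Hiring→POS→Inspection = 4+2+7+8+5 = 26 ⇒ 26 weeks.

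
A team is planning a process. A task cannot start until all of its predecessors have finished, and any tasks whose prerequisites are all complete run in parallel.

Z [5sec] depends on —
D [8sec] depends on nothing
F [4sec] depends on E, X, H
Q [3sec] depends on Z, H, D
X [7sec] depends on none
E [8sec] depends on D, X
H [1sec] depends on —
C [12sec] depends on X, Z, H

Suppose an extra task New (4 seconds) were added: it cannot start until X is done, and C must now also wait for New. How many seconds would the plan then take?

Originally the plan takes 20 seconds.
With New inserted, C now waits for max(X, Z, H, New).
New critical path: X→New→C = 7+4+12 = 23 ⇒ 23 seconds.

23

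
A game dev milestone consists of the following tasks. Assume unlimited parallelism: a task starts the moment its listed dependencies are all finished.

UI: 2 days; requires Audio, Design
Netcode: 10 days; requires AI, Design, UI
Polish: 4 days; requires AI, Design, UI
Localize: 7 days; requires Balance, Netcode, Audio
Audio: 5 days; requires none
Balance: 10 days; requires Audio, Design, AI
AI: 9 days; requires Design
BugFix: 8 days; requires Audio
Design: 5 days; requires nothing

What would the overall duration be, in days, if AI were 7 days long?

29

The binding path is Design→AI→Netcode→Localize = 5+9+10+7 = 31; finish at 31 days.
AI is on the critical path; changing it to 7 makes that path 29 days.
That remains the longest chain; total 29 days.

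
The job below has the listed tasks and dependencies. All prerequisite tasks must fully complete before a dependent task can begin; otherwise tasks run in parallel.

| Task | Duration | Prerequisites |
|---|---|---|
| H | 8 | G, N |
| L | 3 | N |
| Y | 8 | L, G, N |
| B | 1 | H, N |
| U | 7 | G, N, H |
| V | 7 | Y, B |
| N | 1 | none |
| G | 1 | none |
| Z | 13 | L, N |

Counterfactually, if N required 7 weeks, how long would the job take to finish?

Baseline: N→L→Y→V = 1+3+8+7 = 19 → 19 weeks.
N lies on that path, so at 7 weeks the path becomes 25 weeks.
That remains the longest chain; total 25 weeks.

25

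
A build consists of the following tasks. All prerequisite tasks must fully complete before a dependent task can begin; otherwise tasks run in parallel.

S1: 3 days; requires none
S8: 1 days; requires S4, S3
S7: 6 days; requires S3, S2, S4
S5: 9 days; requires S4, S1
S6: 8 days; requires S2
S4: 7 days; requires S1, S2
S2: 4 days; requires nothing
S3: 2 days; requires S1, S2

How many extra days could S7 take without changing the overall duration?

Critical path: S2→S4→S5 = 4+7+9 = 20, so the finish is 20 days.
The longest chain containing S7 totals 17 days.
Slack of S7 = 14 − 11 = 3 days.

3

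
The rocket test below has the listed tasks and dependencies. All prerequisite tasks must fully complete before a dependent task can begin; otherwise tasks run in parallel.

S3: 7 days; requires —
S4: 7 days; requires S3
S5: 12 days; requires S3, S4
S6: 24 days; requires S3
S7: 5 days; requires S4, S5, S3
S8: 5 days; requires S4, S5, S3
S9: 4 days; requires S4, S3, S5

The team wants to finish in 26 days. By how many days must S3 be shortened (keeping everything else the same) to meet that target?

5

Current finish: 31 days; target: 26.
S3 is on every critical path, so each day cut from S3 cuts the finish by one (this holds down to a finish of 25).
Need 31 − 26 = 5 days off S3 → S3 becomes 2 days, finish becomes 26.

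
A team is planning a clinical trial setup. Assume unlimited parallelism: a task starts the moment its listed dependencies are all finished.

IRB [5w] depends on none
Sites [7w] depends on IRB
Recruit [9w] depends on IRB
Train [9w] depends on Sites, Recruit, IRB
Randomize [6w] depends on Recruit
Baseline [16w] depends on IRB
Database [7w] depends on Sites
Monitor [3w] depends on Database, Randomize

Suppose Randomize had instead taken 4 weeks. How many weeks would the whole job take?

The binding path is IRB→Recruit→Randomize→Monitor = 5+9+6+3 = 23; finish at 23 weeks.
Since Randomize is critical, the -2 change carries straight to that chain (now 21 weeks).
The binding chain switches to IRB→Recruit→Train = 5+9+9 = 23; finish 23 weeks.

23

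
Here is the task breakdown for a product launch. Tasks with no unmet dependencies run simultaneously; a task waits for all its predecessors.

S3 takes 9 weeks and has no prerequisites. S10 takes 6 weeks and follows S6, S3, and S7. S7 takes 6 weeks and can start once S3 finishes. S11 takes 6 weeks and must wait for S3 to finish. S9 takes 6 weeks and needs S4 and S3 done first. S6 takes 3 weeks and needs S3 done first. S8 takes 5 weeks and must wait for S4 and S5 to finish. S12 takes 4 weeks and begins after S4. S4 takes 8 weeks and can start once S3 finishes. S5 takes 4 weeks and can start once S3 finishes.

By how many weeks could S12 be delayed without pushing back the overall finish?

2

Critical path: S3→S4→S9 = 9+8+6 = 23, so the finish is 23 weeks.
The longest chain containing S12 totals 21 weeks.
Slack of S12 = 19 − 17 = 2 weeks.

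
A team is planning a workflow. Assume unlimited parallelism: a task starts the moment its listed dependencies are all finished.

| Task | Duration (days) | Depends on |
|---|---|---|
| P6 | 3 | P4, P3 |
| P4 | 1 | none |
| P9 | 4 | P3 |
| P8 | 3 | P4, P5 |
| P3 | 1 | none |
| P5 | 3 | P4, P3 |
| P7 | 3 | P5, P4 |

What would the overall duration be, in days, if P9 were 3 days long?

7

Actual critical path: P3→P5→P7 = 1+3+3 = 7 ⇒ 7 days.
P9 is off the critical path — its longest chain is 5 days, giving 2 of slack.
No other chain overtakes it, so the finish is 7 days.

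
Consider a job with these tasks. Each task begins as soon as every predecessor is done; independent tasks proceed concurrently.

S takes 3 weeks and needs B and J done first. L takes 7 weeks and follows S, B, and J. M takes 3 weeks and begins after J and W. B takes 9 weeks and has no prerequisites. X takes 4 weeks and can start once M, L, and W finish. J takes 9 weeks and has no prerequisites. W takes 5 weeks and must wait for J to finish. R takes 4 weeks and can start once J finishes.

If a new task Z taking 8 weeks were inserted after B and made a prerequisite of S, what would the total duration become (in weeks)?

Originally the plan takes 23 weeks.
With Z inserted, S now waits for max(B, J, Z).
New critical path: B→Z→S→L→X = 9+8+3+7+4 = 31 ⇒ 31 weeks.

31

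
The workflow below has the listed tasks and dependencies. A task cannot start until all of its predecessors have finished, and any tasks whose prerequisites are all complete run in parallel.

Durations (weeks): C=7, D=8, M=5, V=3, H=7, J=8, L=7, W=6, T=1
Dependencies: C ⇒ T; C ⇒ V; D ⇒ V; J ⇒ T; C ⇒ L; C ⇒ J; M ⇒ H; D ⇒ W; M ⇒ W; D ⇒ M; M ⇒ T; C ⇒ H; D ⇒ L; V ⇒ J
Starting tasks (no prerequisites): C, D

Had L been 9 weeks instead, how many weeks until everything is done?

As given, the longest chain is D→M→H = 8+5+7 = 20, so the finish is 20 weeks.
L is off the critical path — its longest chain is 15 weeks, giving 5 of slack.
No other chain overtakes it, so the finish is 20 weeks.

20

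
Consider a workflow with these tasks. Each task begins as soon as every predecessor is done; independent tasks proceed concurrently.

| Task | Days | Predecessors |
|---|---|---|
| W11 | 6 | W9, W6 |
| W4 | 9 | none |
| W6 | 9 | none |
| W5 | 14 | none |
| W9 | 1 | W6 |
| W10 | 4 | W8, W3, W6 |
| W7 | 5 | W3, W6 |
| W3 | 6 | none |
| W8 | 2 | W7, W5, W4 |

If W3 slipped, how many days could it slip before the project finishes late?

3

Critical path: W5→W8→W10 = 14+2+4 = 20, so the finish is 20 days.
Longest path through W3: 17 days (earliest finish 6, latest finish 9).
Slack of W3 = 3 − 0 = 3 days.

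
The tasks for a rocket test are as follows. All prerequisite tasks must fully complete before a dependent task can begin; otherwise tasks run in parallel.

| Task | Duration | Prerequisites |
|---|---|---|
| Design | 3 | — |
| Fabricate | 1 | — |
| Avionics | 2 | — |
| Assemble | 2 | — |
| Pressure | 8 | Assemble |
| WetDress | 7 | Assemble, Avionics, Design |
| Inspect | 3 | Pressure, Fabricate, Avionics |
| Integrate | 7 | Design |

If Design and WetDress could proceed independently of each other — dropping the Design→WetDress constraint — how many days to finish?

13

With the dependency in place, Assemble→Pressure→Inspect = 2+8+3 = 13 sets the finish at 13 days.
Without Design→WetDress, WetDress's earliest start moves from 3 to 2.
The longest chain is now Assemble→Pressure→Inspect = 2+8+3 = 13, so the project takes 13 days.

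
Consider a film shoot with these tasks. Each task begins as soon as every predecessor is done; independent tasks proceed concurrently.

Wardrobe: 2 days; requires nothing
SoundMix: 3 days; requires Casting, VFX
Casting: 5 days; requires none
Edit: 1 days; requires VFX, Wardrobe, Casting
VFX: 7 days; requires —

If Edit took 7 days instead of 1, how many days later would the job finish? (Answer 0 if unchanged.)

4

Baseline: VFX→SoundMix = 7+3 = 10 → 10 days.
Edit has 2 days of float (longest path through it is 8).
Now VFX→Edit = 7+7 = 14 is longest, so the finish becomes 14 days.
Change in finish: 14 − 10 = +4 days.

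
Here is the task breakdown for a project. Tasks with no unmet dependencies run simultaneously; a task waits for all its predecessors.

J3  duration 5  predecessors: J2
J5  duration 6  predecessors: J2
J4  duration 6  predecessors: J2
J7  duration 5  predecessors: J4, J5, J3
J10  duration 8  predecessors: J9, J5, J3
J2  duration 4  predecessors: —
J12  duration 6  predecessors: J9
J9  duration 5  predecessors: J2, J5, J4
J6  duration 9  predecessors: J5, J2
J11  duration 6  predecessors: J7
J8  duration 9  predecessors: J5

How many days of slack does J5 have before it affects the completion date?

0

J2→J4→J9→J10 = 4+6+5+8 = 23 sets the makespan at 23 days.
The longest chain containing J5 totals 23 days.
Float = 23 − 23 = 0.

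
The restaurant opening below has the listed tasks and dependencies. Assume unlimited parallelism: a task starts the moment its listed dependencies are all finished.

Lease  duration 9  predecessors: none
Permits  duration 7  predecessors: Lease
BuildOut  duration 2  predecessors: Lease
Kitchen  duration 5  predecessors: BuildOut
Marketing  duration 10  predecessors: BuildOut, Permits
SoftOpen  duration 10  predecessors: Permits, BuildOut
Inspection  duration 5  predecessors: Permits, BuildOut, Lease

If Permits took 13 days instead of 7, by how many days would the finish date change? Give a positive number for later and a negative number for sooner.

Baseline: Lease→Permits→Marketing = 9+7+10 = 26 → 26 days.
Since Permits is critical, the +6 change carries straight to that chain (now 32 days).
That remains the longest chain; total 32 days.
Change in finish: 32 − 26 = +6 days.

6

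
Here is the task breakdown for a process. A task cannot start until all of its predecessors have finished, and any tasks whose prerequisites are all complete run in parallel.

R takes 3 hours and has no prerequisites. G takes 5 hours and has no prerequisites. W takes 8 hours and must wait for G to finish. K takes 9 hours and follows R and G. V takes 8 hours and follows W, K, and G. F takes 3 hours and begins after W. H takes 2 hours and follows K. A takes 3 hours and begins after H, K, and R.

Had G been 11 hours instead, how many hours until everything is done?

28

Baseline: G→K→V = 5+9+8 = 22 → 22 hours.
G lies on that path, so at 11 hours the path becomes 28 hours.
No other chain overtakes it, so the finish is 28 hours.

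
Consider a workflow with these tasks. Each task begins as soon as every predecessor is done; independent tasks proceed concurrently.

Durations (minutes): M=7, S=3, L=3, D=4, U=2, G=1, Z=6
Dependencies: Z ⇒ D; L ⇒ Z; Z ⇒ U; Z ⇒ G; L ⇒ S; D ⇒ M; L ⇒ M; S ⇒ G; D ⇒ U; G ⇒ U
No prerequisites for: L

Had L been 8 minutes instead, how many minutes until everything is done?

Critical path before the change: L→Z→D→M = 3+6+4+7 = 20 giving 20 minutes.
L is on the critical path; changing it to 8 makes that path 25 minutes.
The critical path is still L→Z→D→M; finish is now 25 minutes.

25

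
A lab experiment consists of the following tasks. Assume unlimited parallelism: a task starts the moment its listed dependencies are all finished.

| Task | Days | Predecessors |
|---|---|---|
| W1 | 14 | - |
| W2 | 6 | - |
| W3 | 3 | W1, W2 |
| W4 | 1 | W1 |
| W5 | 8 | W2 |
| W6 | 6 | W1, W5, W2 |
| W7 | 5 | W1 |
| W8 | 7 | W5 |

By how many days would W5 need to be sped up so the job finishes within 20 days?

Current finish: 21 days; target: 20.
W5 is on every critical path, so each day cut from W5 cuts the finish by one (this holds down to a finish of 20).
Need 21 − 20 = 1 day off W5 → W5 becomes 7 days, finish becomes 20.

1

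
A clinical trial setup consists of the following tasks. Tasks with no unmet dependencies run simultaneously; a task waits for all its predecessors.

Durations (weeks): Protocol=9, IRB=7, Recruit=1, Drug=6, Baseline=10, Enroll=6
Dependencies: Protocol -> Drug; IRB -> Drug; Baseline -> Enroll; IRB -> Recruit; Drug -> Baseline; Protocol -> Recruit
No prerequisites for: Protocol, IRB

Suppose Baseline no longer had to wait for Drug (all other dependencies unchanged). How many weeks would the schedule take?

Original critical path: Protocol→Drug→Baseline→Enroll = 9+6+10+6 = 31 ⇒ 31 weeks.
Without Drug→Baseline, Baseline's earliest start moves from 15 to 0.
New critical path: Baseline→Enroll = 10+6 = 16 ⇒ 16 weeks.

16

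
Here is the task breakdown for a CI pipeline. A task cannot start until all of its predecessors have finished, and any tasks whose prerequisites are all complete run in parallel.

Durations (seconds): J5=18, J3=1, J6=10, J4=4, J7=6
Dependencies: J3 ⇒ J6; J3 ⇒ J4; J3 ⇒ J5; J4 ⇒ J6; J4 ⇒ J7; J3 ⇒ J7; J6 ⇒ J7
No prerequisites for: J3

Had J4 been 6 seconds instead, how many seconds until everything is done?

23

Baseline: J3→J4→J6→J7 = 1+4+10+6 = 21 → 21 seconds.
J4 lies on that path, so at 6 seconds the path becomes 23 seconds.
The critical path is still J3→J4→J6→J7; finish is now 23 seconds.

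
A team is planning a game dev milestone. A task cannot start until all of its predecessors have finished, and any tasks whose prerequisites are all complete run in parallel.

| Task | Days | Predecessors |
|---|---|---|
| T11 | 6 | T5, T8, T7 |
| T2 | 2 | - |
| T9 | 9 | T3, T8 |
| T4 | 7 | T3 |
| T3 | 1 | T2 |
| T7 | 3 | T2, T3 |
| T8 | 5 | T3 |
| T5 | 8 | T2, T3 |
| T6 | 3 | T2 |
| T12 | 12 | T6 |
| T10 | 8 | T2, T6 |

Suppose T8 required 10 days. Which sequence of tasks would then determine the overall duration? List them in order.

As given, the longest chain is T2→T3→T8→T9 = 2+1+5+9 = 17, so the finish is 17 days.
T8 is on the critical path; changing it to 10 makes that path 22 days.
No other chain overtakes it, so the finish is 22 days.

T2, T3, T8, T9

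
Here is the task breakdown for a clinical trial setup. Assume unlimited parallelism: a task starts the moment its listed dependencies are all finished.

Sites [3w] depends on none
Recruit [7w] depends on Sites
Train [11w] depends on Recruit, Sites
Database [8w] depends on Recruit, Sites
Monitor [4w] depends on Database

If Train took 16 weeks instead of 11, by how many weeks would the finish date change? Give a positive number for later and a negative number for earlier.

4

Baseline: Sites→Recruit→Database→Monitor = 3+7+8+4 = 22 → 22 weeks.
Train has 1 week of float (longest path through it is 21).
Now Sites→Recruit→Train = 3+7+16 = 26 is longest, so the finish becomes 26 weeks.
Change in finish: 26 − 22 = +4 weeks.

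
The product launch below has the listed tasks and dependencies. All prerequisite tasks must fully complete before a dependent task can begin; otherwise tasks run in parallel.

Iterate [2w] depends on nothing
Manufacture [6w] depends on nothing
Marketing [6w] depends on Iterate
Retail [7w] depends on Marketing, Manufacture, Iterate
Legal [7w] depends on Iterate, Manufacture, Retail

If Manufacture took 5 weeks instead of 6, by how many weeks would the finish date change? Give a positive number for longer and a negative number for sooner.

0

The binding path is Iterate→Marketing→Retail→Legal = 2+6+7+7 = 22; finish at 22 weeks.
The longest path through Manufacture is only 20 weeks, so Manufacture has float 2.
That remains the longest chain; total 22 weeks.
Change in finish: 22 − 22 = +0 weeks.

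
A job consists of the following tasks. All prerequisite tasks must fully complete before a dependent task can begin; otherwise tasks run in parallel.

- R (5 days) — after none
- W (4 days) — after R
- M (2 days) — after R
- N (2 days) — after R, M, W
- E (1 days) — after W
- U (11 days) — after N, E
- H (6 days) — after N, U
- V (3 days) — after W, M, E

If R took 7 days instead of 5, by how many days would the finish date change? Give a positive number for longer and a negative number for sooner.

2

Baseline: R→W→N→U→H = 5+4+2+11+6 = 28 → 28 days.
R lies on that path, so at 7 days the path becomes 30 days.
No other chain overtakes it, so the finish is 30 days.
Change in finish: 30 − 28 = +2 days.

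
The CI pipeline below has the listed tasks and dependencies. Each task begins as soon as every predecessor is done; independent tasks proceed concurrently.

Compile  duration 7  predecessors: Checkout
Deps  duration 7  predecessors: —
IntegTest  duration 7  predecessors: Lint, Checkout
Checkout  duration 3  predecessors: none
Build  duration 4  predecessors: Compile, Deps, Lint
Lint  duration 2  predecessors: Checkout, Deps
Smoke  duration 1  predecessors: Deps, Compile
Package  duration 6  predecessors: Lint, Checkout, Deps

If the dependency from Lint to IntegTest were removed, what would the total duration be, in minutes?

15

With the dependency in place, Deps→Lint→IntegTest = 7+2+7 = 16 sets the finish at 16 minutes.
Without Lint→IntegTest, IntegTest's earliest start moves from 9 to 3.
After: Deps→Lint→Package = 7+2+6 = 15 → 15 minutes.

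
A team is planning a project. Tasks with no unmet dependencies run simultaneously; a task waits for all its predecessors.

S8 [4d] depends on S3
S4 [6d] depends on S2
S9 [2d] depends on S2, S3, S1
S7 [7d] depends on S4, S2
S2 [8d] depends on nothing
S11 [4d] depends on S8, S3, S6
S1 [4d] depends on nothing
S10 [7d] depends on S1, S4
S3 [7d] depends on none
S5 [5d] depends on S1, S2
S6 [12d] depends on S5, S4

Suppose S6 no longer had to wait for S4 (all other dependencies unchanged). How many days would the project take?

29

With the dependency in place, S2→S4→S6→S11 = 8+6+12+4 = 30 sets the finish at 30 days.
Without S4→S6, S6's earliest start moves from 14 to 13.
New critical path: S2→S5→S6→S11 = 8+5+12+4 = 29 ⇒ 29 days.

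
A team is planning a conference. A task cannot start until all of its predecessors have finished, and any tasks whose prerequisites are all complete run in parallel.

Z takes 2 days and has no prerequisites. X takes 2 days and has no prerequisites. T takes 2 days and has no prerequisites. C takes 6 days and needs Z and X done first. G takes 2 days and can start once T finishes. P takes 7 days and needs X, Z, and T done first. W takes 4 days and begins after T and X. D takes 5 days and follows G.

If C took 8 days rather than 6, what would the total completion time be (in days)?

Baseline: Z→P = 2+7 = 9 → 9 days.
C has 1 day of float (longest path through it is 8).
Now Z→C = 2+8 = 10 is longest, so the finish becomes 10 days.

10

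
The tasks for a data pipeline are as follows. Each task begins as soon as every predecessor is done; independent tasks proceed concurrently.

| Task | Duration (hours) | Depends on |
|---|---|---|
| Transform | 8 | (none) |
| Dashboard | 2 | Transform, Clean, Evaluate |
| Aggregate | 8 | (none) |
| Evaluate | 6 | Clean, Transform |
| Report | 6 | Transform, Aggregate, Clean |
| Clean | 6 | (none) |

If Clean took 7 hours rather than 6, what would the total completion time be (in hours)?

16

Critical path before the change: Transform→Evaluate→Dashboard = 8+6+2 = 16 giving 16 hours.
The longest path through Clean is only 14 hours, so Clean has float 2.
That remains the longest chain; total 16 hours.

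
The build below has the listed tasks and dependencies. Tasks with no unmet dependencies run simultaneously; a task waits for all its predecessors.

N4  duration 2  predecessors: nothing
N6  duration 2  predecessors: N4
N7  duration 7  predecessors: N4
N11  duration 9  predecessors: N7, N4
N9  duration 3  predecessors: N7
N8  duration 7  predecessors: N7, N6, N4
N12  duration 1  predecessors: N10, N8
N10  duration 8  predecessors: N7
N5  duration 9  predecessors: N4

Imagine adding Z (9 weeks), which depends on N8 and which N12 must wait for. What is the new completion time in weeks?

Originally the build takes 18 weeks.
With Z inserted, N12 now waits for max(N10, N8, Z).
New critical path: N4→N7→N8→Z→N12 = 2+7+7+9+1 = 26 ⇒ 26 weeks.

26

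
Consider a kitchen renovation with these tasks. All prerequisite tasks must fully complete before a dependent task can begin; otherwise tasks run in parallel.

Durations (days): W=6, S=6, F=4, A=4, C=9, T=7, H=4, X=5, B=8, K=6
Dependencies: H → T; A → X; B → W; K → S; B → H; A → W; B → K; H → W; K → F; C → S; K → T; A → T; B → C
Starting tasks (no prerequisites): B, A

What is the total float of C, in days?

0

Critical path: B→C→S = 8+9+6 = 23, so the finish is 23 days.
The longest chain containing C totals 23 days.
So C can slip 17 − 17 = 0 days.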